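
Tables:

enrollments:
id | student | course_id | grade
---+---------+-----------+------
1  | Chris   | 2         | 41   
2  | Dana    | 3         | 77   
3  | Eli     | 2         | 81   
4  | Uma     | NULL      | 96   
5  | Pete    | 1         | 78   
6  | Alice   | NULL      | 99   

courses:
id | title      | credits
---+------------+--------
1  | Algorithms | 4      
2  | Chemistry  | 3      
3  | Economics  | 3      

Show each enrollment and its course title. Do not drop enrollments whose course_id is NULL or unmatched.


LEFT JOIN keeps every row from enrollments (the left table); where course_id has no match in courses, the course columns become NULL. Walk through each enrollment:
  - enrollment 1 (Chris): course_id=2 -> matches Chemistry
  - enrollment 2 (Dana): course_id=3 -> matches Economics
  - enrollment 3 (Eli): course_id=2 -> matches Chemistry
  - enrollment 4 (Uma): course_id=NULL, no match -> kept with NULL
  - enrollment 5 (Pete): course_id=1 -> matches Algorithms
  - enrollment 6 (Alice): course_id=NULL, no match -> kept with NULL
All 6 rows appear; 2 have NULL course.

SQL:
SELECT a.student, b.title AS course
FROM enrollments a
LEFT JOIN courses b ON a.course_id = b.id

Result:
student | course    
--------+-----------
Chris   | Chemistry 
Dana    | Economics 
Eli     | Chemistry 
Uma     | NULL      
Pete    | Algorithms
Alice   | NULL      


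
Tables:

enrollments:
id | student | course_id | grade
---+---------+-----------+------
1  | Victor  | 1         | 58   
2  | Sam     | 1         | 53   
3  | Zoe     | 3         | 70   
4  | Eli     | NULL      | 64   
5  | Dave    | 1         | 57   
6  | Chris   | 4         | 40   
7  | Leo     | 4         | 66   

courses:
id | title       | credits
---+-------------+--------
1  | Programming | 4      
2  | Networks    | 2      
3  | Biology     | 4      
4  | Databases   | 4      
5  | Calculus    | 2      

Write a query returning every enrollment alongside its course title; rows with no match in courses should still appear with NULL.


LEFT JOIN keeps every row from enrollments (the left table); where course_id has no match in courses, the course columns become NULL. Walk through each enrollment:
  - enrollment 1 (Victor): course_id=1 -> matches Programming
  - enrollment 2 (Sam): course_id=1 -> matches Programming
  - enrollment 3 (Zoe): course_id=3 -> matches Biology
  - enrollment 4 (Eli): course_id=NULL, no match -> kept with NULL
  - enrollment 5 (Dave): course_id=1 -> matches Programming
  - enrollment 6 (Chris): course_id=4 -> matches Databases
  - enrollment 7 (Leo): course_id=4 -> matches Databases
All 7 rows appear; 1 has NULL course.

SQL:
SELECT a.student, b.title AS course
FROM enrollments a
LEFT JOIN courses b ON a.course_id = b.id

Result:
student | course     
--------+------------
Victor  | Programming
Sam     | Programming
Zoe     | Biology    
Eli     | NULL       
Dave    | Programming
Chris   | Databases  
Leo     | Databases  


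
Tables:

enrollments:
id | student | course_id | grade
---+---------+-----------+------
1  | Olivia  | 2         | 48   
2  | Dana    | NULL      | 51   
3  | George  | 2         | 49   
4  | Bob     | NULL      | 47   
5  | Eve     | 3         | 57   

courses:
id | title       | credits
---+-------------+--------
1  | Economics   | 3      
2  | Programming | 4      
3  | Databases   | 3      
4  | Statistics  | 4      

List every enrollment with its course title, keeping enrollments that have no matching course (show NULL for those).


LEFT JOIN keeps every row from enrollments (the left table); where course_id has no match in courses, the course columns become NULL. Walk through each enrollment:
  - enrollment 1 (Olivia): course_id=2 -> matches Programming
  - enrollment 2 (Dana): course_id=NULL, no match -> kept with NULL
  - enrollment 3 (George): course_id=2 -> matches Programming
  - enrollment 4 (Bob): course_id=NULL, no match -> kept with NULL
  - enrollment 5 (Eve): course_id=3 -> matches Databases
All 5 rows appear; 2 have NULL course.

SQL:
SELECT a.student, b.title AS course
FROM enrollments a
LEFT JOIN courses b ON a.course_id = b.id

Result:
student | course     
--------+------------
Olivia  | Programming
Dana    | NULL       
George  | Programming
Bob     | NULL       
Eve     | Databases  


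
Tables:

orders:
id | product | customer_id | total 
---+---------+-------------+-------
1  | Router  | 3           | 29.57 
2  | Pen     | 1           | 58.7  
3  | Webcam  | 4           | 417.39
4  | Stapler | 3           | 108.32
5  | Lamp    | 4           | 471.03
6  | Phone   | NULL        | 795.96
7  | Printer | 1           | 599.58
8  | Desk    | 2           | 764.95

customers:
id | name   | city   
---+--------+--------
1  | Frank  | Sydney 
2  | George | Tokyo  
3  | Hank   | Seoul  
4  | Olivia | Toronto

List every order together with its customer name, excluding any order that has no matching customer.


INNER JOIN keeps only orders rows whose customer_id matches an id in customers. Walk through each order:
  - order 1 (Router): customer_id=3 -> matches Hank
  - order 2 (Pen): customer_id=1 -> matches Frank
  - order 3 (Webcam): customer_id=4 -> matches Olivia
  - order 4 (Stapler): customer_id=3 -> matches Hank
  - order 5 (Lamp): customer_id=4 -> matches Olivia
  - order 6 (Phone): customer_id=NULL, no match -> dropped
  - order 7 (Printer): customer_id=1 -> matches Frank
  - order 8 (Desk): customer_id=2 -> matches George
So 1 of 8 rows is dropped.

SQL:
SELECT a.product, b.name AS customer
FROM orders a
INNER JOIN customers b ON a.customer_id = b.id

Result:
product | customer
--------+---------
Router  | Hank    
Pen     | Frank   
Webcam  | Olivia  
Stapler | Hank    
Lamp    | Olivia  
Printer | Frank   
Desk    | George  


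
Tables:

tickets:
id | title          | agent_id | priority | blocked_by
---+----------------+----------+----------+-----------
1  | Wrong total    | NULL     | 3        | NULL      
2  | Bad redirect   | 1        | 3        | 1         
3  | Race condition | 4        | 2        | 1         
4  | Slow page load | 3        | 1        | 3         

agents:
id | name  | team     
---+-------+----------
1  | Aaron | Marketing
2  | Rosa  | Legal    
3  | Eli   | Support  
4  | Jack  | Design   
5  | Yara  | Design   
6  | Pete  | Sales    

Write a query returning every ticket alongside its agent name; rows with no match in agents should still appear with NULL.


LEFT JOIN keeps every row from tickets (the left table); where agent_id has no match in agents, the agent columns become NULL. Walk through each ticket:
  - ticket 1 (Wrong total): agent_id=NULL, no match -> kept with NULL
  - ticket 2 (Bad redirect): agent_id=1 -> matches Aaron
  - ticket 3 (Race condition): agent_id=4 -> matches Jack
  - ticket 4 (Slow page load): agent_id=3 -> matches Eli
All 4 rows appear; 1 has NULL agent.

SQL:
SELECT a.title, b.name AS agent
FROM tickets a
LEFT JOIN agents b ON a.agent_id = b.id

Result:
title          | agent
---------------+------
Wrong total    | NULL 
Bad redirect   | Aaron
Race condition | Jack 
Slow page load | Eli  


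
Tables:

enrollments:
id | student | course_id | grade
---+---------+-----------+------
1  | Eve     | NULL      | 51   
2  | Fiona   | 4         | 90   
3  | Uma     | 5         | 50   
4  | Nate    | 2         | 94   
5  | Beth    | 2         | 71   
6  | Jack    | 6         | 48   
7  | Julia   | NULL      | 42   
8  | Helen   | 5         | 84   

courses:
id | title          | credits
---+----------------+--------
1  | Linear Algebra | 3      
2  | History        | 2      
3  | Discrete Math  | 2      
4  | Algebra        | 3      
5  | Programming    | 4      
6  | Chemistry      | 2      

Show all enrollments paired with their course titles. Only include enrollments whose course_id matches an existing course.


INNER JOIN keeps only enrollments rows whose course_id matches an id in courses. Walk through each enrollment:
  - enrollment 1 (Eve): course_id=NULL, no match -> dropped
  - enrollment 2 (Fiona): course_id=4 -> matches Algebra
  - enrollment 3 (Uma): course_id=5 -> matches Programming
  - enrollment 4 (Nate): course_id=2 -> matches History
  - enrollment 5 (Beth): course_id=2 -> matches History
  - enrollment 6 (Jack): course_id=6 -> matches Chemistry
  - enrollment 7 (Julia): course_id=NULL, no match -> dropped
  - enrollment 8 (Helen): course_id=5 -> matches Programming
So 2 of 8 rows are dropped.

SQL:
SELECT a.student, b.title AS course
FROM enrollments a
INNER JOIN courses b ON a.course_id = b.id

Result:
student | course     
--------+------------
Fiona   | Algebra    
Uma     | Programming
Nate    | History    
Beth    | History    
Jack    | Chemistry  
Helen   | Programming


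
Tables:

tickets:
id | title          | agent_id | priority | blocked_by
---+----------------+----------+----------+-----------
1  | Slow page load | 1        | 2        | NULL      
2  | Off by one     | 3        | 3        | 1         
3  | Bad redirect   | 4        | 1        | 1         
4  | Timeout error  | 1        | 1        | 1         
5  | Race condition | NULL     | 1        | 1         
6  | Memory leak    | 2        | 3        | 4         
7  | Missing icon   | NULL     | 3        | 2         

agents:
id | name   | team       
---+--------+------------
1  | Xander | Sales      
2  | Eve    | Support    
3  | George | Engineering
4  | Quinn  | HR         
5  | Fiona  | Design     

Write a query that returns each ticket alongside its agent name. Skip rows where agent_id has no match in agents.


INNER JOIN keeps only tickets rows whose agent_id matches an id in agents. Walk through each ticket:
  - ticket 1 (Slow page load): agent_id=1 -> matches Xander
  - ticket 2 (Off by one): agent_id=3 -> matches George
  - ticket 3 (Bad redirect): agent_id=4 -> matches Quinn
  - ticket 4 (Timeout error): agent_id=1 -> matches Xander
  - ticket 5 (Race condition): agent_id=NULL, no match -> dropped
  - ticket 6 (Memory leak): agent_id=2 -> matches Eve
  - ticket 7 (Missing icon): agent_id=NULL, no match -> dropped
So 2 of 7 rows are dropped.

SQL:
SELECT a.title, b.name AS agent
FROM tickets a
INNER JOIN agents b ON a.agent_id = b.id

Result:
title          | agent 
---------------+-------
Slow page load | Xander
Off by one     | George
Bad redirect   | Quinn 
Timeout error  | Xander
Memory leak    | Eve   


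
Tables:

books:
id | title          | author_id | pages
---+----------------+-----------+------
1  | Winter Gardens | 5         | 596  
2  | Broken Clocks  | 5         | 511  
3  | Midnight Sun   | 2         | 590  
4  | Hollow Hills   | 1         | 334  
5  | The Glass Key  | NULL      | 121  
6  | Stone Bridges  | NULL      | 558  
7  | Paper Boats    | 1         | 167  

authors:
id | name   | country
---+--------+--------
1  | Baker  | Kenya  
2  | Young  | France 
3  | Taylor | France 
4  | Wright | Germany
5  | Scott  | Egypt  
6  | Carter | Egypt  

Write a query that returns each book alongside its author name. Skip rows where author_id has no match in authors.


INNER JOIN keeps only books rows whose author_id matches an id in authors. Walk through each book:
  - book 1 (Winter Gardens): author_id=5 -> matches Scott
  - book 2 (Broken Clocks): author_id=5 -> matches Scott
  - book 3 (Midnight Sun): author_id=2 -> matches Young
  - book 4 (Hollow Hills): author_id=1 -> matches Baker
  - book 5 (The Glass Key): author_id=NULL, no match -> dropped
  - book 6 (Stone Bridges): author_id=NULL, no match -> dropped
  - book 7 (Paper Boats): author_id=1 -> matches Baker
So 2 of 7 rows are dropped.

SQL:
SELECT a.title, b.name AS author
FROM books a
INNER JOIN authors b ON a.author_id = b.id

Result:
title          | author
---------------+-------
Winter Gardens | Scott 
Broken Clocks  | Scott 
Midnight Sun   | Young 
Hollow Hills   | Baker 
Paper Boats    | Baker 


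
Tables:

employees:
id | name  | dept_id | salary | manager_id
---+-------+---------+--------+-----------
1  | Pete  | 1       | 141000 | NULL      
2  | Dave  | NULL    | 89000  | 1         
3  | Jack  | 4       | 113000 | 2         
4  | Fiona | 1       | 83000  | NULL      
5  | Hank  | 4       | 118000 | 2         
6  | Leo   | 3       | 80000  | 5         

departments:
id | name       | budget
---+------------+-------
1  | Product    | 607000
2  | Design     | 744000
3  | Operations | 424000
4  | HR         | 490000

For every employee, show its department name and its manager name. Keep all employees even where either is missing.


Two LEFT JOINs from the same base table employees: one to departments via dept_id, one to employees itself via manager_id. Both are LEFT so every employee is preserved.
Match against departments:
  - employee 1 (Pete): dept_id=1 -> matches Product
  - employee 2 (Dave): dept_id=NULL, no match -> kept with NULL
  - employee 3 (Jack): dept_id=4 -> matches HR
  - employee 4 (Fiona): dept_id=1 -> matches Product
  - employee 5 (Hank): dept_id=4 -> matches HR
  - employee 6 (Leo): dept_id=3 -> matches Operations
Match against employees (self):
  - employee 1 (Pete): manager_id=NULL -> NULL
  - employee 2 (Dave): manager_id=1 -> Pete
  - employee 3 (Jack): manager_id=2 -> Dave
  - employee 4 (Fiona): manager_id=NULL -> NULL
  - employee 5 (Hank): manager_id=2 -> Dave
  - employee 6 (Leo): manager_id=5 -> Hank

SQL:
SELECT a.name, b.name AS department, c.name AS manager
FROM employees a
LEFT JOIN departments b ON a.dept_id = b.id
LEFT JOIN employees c ON a.manager_id = c.id

Result:
name  | department | manager
------+------------+--------
Pete  | Product    | NULL   
Dave  | NULL       | Pete   
Jack  | HR         | Dave   
Fiona | Product    | NULL   
Hank  | HR         | Dave   
Leo   | Operations | Hank   


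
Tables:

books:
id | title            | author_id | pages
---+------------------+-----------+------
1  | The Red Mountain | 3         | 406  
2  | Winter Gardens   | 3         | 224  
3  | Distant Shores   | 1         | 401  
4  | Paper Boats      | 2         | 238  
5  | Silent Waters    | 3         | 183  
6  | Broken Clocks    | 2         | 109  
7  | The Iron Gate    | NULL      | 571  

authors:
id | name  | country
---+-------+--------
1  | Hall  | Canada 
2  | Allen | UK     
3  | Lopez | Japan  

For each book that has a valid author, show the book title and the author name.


INNER JOIN keeps only books rows whose author_id matches an id in authors. Walk through each book:
  - book 1 (The Red Mountain): author_id=3 -> matches Lopez
  - book 2 (Winter Gardens): author_id=3 -> matches Lopez
  - book 3 (Distant Shores): author_id=1 -> matches Hall
  - book 4 (Paper Boats): author_id=2 -> matches Allen
  - book 5 (Silent Waters): author_id=3 -> matches Lopez
  - book 6 (Broken Clocks): author_id=2 -> matches Allen
  - book 7 (The Iron Gate): author_id=NULL, no match -> dropped
So 1 of 7 rows is dropped.

SQL:
SELECT a.title, b.name AS author
FROM books a
INNER JOIN authors b ON a.author_id = b.id

Result:
title            | author
-----------------+-------
The Red Mountain | Lopez 
Winter Gardens   | Lopez 
Distant Shores   | Hall  
Paper Boats      | Allen 
Silent Waters    | Lopez 
Broken Clocks    | Allen 


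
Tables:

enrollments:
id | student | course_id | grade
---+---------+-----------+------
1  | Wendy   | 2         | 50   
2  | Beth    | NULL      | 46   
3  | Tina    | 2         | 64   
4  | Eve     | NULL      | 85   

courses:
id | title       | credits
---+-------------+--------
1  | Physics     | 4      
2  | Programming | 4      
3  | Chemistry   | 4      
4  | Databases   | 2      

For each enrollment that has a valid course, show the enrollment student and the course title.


INNER JOIN keeps only enrollments rows whose course_id matches an id in courses. Walk through each enrollment:
  - enrollment 1 (Wendy): course_id=2 -> matches Programming
  - enrollment 2 (Beth): course_id=NULL, no match -> dropped
  - enrollment 3 (Tina): course_id=2 -> matches Programming
  - enrollment 4 (Eve): course_id=NULL, no match -> dropped
So 2 of 4 rows are dropped.

SQL:
SELECT a.student, b.title AS course
FROM enrollments a
INNER JOIN courses b ON a.course_id = b.id

Result:
student | course     
--------+------------
Wendy   | Programming
Tina    | Programming


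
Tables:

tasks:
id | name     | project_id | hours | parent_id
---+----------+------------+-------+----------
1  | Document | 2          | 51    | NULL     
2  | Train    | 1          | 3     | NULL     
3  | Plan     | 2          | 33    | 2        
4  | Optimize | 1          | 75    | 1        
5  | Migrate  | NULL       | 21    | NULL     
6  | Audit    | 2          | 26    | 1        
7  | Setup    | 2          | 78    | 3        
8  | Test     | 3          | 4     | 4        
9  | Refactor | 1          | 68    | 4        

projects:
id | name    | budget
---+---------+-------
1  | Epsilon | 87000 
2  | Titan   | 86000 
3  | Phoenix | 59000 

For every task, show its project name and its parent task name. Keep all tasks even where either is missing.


Two LEFT JOINs from the same base table tasks: one to projects via project_id, one to tasks itself via parent_id. Both are LEFT so every task is preserved.
Match against projects:
  - task 1 (Document): project_id=2 -> matches Titan
  - task 2 (Train): project_id=1 -> matches Epsilon
  - task 3 (Plan): project_id=2 -> matches Titan
  - task 4 (Optimize): project_id=1 -> matches Epsilon
  - task 5 (Migrate): project_id=NULL, no match -> kept with NULL
  - task 6 (Audit): project_id=2 -> matches Titan
  - task 7 (Setup): project_id=2 -> matches Titan
  - task 8 (Test): project_id=3 -> matches Phoenix
  - task 9 (Refactor): project_id=1 -> matches Epsilon
Match against tasks (self):
  - task 1 (Document): parent_id=NULL -> NULL
  - task 2 (Train): parent_id=NULL -> NULL
  - task 3 (Plan): parent_id=2 -> Train
  - task 4 (Optimize): parent_id=1 -> Document
  - task 5 (Migrate): parent_id=NULL -> NULL
  - task 6 (Audit): parent_id=1 -> Document
  - task 7 (Setup): parent_id=3 -> Plan
  - task 8 (Test): parent_id=4 -> Optimize
  - task 9 (Refactor): parent_id=4 -> Optimize

SQL:
SELECT a.name, b.name AS project, c.name AS parent
FROM tasks a
LEFT JOIN projects b ON a.project_id = b.id
LEFT JOIN tasks c ON a.parent_id = c.id

Result:
name     | project | parent  
---------+---------+---------
Document | Titan   | NULL    
Train    | Epsilon | NULL    
Plan     | Titan   | Train   
Optimize | Epsilon | Document
Migrate  | NULL    | NULL    
Audit    | Titan   | Document
Setup    | Titan   | Plan    
Test     | Phoenix | Optimize
Refactor | Epsilon | Optimize


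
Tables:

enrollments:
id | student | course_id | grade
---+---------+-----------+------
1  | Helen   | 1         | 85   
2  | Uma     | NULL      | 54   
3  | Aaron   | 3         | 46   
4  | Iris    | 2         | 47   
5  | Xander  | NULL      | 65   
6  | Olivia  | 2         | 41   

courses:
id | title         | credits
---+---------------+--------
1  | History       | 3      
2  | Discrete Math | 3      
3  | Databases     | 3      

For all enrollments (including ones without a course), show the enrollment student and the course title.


LEFT JOIN keeps every row from enrollments (the left table); where course_id has no match in courses, the course columns become NULL. Walk through each enrollment:
  - enrollment 1 (Helen): course_id=1 -> matches History
  - enrollment 2 (Uma): course_id=NULL, no match -> kept with NULL
  - enrollment 3 (Aaron): course_id=3 -> matches Databases
  - enrollment 4 (Iris): course_id=2 -> matches Discrete Math
  - enrollment 5 (Xander): course_id=NULL, no match -> kept with NULL
  - enrollment 6 (Olivia): course_id=2 -> matches Discrete Math
All 6 rows appear; 2 have NULL course.

SQL:
SELECT a.student, b.title AS course
FROM enrollments a
LEFT JOIN courses b ON a.course_id = b.id

Result:
student | course       
--------+--------------
Helen   | History      
Uma     | NULL         
Aaron   | Databases    
Iris    | Discrete Math
Xander  | NULL         
Olivia  | Discrete Math


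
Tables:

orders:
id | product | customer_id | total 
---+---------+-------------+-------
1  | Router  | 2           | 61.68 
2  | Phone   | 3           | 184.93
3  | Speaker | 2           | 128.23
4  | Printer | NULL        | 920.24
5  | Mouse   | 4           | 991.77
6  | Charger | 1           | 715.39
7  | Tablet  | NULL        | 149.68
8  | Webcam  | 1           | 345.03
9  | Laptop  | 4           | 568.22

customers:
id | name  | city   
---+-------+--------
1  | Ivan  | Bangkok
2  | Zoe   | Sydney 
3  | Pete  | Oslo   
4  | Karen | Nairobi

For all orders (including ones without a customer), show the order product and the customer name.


LEFT JOIN keeps every row from orders (the left table); where customer_id has no match in customers, the customer columns become NULL. Walk through each order:
  - order 1 (Router): customer_id=2 -> matches Zoe
  - order 2 (Phone): customer_id=3 -> matches Pete
  - order 3 (Speaker): customer_id=2 -> matches Zoe
  - order 4 (Printer): customer_id=NULL, no match -> kept with NULL
  - order 5 (Mouse): customer_id=4 -> matches Karen
  - order 6 (Charger): customer_id=1 -> matches Ivan
  - order 7 (Tablet): customer_id=NULL, no match -> kept with NULL
  - order 8 (Webcam): customer_id=1 -> matches Ivan
  - order 9 (Laptop): customer_id=4 -> matches Karen
All 9 rows appear; 2 have NULL customer.

SQL:
SELECT a.product, b.name AS customer
FROM orders a
LEFT JOIN customers b ON a.customer_id = b.id

Result:
product | customer
--------+---------
Router  | Zoe     
Phone   | Pete    
Speaker | Zoe     
Printer | NULL    
Mouse   | Karen   
Charger | Ivan    
Tablet  | NULL    
Webcam  | Ivan    
Laptop  | Karen   


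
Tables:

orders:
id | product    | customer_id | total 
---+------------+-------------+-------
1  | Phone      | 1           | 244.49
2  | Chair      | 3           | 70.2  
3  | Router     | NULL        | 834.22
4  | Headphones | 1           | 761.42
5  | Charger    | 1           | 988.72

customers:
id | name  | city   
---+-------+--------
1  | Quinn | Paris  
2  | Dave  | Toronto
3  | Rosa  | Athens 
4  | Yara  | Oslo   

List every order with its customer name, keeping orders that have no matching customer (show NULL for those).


LEFT JOIN keeps every row from orders (the left table); where customer_id has no match in customers, the customer columns become NULL. Walk through each order:
  - order 1 (Phone): customer_id=1 -> matches Quinn
  - order 2 (Chair): customer_id=3 -> matches Rosa
  - order 3 (Router): customer_id=NULL, no match -> kept with NULL
  - order 4 (Headphones): customer_id=1 -> matches Quinn
  - order 5 (Charger): customer_id=1 -> matches Quinn
All 5 rows appear; 1 has NULL customer.

SQL:
SELECT a.product, b.name AS customer
FROM orders a
LEFT JOIN customers b ON a.customer_id = b.id

Result:
product    | customer
-----------+---------
Phone      | Quinn   
Chair      | Rosa    
Router     | NULL    
Headphones | Quinn   
Charger    | Quinn   


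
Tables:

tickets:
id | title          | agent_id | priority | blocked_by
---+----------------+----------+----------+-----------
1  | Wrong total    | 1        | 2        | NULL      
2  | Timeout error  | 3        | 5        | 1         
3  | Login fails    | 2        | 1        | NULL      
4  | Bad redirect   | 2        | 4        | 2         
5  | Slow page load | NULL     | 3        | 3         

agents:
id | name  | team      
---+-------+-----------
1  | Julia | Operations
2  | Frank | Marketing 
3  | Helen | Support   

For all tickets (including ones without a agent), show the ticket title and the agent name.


LEFT JOIN keeps every row from tickets (the left table); where agent_id has no match in agents, the agent columns become NULL. Walk through each ticket:
  - ticket 1 (Wrong total): agent_id=1 -> matches Julia
  - ticket 2 (Timeout error): agent_id=3 -> matches Helen
  - ticket 3 (Login fails): agent_id=2 -> matches Frank
  - ticket 4 (Bad redirect): agent_id=2 -> matches Frank
  - ticket 5 (Slow page load): agent_id=NULL, no match -> kept with NULL
All 5 rows appear; 1 has NULL agent.

SQL:
SELECT a.title, b.name AS agent
FROM tickets a
LEFT JOIN agents b ON a.agent_id = b.id

Result:
title          | agent
---------------+------
Wrong total    | Julia
Timeout error  | Helen
Login fails    | Frank
Bad redirect   | Frank
Slow page load | NULL 


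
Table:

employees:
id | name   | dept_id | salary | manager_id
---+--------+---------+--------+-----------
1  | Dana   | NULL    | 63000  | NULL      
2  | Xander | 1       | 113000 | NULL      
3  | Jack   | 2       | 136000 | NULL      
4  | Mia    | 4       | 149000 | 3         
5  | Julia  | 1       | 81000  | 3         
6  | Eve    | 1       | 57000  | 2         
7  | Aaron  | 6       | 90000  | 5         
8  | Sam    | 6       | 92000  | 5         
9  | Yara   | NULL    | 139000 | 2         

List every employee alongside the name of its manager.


This is a self-join: employees is joined to a second copy of itself, matching each row's manager_id to another row's id. Use LEFT JOIN so rows with manager_id=NULL are kept.
  - employee 1 (Dana): manager_id=NULL -> NULL
  - employee 2 (Xander): manager_id=NULL -> NULL
  - employee 3 (Jack): manager_id=NULL -> NULL
  - employee 4 (Mia): manager_id=3 -> Jack
  - employee 5 (Julia): manager_id=3 -> Jack
  - employee 6 (Eve): manager_id=2 -> Xander
  - employee 7 (Aaron): manager_id=5 -> Julia
  - employee 8 (Sam): manager_id=5 -> Julia
  - employee 9 (Yara): manager_id=2 -> Xander

SQL:
SELECT a.name AS item, b.name AS manager
FROM employees a
LEFT JOIN employees b ON a.manager_id = b.id

Result:
item   | manager
-------+--------
Dana   | NULL   
Xander | NULL   
Jack   | NULL   
Mia    | Jack   
Julia  | Jack   
Eve    | Xander 
Aaron  | Julia  
Sam    | Julia  
Yara   | Xander 


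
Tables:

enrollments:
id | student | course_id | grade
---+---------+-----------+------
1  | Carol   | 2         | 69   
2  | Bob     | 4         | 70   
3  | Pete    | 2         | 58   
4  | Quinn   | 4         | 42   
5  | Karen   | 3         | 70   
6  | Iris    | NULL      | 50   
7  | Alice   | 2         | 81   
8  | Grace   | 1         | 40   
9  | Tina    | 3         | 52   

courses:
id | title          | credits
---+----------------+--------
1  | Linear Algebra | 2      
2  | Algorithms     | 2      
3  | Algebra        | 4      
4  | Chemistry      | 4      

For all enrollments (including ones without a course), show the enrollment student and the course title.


LEFT JOIN keeps every row from enrollments (the left table); where course_id has no match in courses, the course columns become NULL. Walk through each enrollment:
  - enrollment 1 (Carol): course_id=2 -> matches Algorithms
  - enrollment 2 (Bob): course_id=4 -> matches Chemistry
  - enrollment 3 (Pete): course_id=2 -> matches Algorithms
  - enrollment 4 (Quinn): course_id=4 -> matches Chemistry
  - enrollment 5 (Karen): course_id=3 -> matches Algebra
  - enrollment 6 (Iris): course_id=NULL, no match -> kept with NULL
  - enrollment 7 (Alice): course_id=2 -> matches Algorithms
  - enrollment 8 (Grace): course_id=1 -> matches Linear Algebra
  - enrollment 9 (Tina): course_id=3 -> matches Algebra
All 9 rows appear; 1 has NULL course.

SQL:
SELECT a.student, b.title AS course
FROM enrollments a
LEFT JOIN courses b ON a.course_id = b.id

Result:
student | course        
--------+---------------
Carol   | Algorithms    
Bob     | Chemistry     
Pete    | Algorithms    
Quinn   | Chemistry     
Karen   | Algebra       
Iris    | NULL          
Alice   | Algorithms    
Grace   | Linear Algebra
Tina    | Algebra       


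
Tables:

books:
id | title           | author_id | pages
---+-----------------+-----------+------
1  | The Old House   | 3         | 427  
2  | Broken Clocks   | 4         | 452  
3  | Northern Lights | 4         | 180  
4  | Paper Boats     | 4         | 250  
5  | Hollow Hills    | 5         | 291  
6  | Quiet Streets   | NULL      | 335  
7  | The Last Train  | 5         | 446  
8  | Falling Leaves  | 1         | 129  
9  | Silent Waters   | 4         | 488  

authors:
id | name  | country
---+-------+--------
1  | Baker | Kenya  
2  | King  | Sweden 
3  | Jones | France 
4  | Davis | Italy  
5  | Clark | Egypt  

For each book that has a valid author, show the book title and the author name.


INNER JOIN keeps only books rows whose author_id matches an id in authors. Walk through each book:
  - book 1 (The Old House): author_id=3 -> matches Jones
  - book 2 (Broken Clocks): author_id=4 -> matches Davis
  - book 3 (Northern Lights): author_id=4 -> matches Davis
  - book 4 (Paper Boats): author_id=4 -> matches Davis
  - book 5 (Hollow Hills): author_id=5 -> matches Clark
  - book 6 (Quiet Streets): author_id=NULL, no match -> dropped
  - book 7 (The Last Train): author_id=5 -> matches Clark
  - book 8 (Falling Leaves): author_id=1 -> matches Baker
  - book 9 (Silent Waters): author_id=4 -> matches Davis
So 1 of 9 rows is dropped.

SQL:
SELECT a.title, b.name AS author
FROM books a
INNER JOIN authors b ON a.author_id = b.id

Result:
title           | author
----------------+-------
The Old House   | Jones 
Broken Clocks   | Davis 
Northern Lights | Davis 
Paper Boats     | Davis 
Hollow Hills    | Clark 
The Last Train  | Clark 
Falling Leaves  | Baker 
Silent Waters   | Davis 


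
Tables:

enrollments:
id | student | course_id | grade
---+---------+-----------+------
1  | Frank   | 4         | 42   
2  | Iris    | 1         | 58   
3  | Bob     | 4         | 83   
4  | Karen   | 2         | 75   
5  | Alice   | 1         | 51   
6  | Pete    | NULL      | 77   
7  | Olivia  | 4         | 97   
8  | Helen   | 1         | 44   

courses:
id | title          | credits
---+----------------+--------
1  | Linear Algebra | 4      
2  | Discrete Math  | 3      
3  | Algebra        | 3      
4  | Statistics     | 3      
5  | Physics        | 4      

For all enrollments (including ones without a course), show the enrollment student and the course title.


LEFT JOIN keeps every row from enrollments (the left table); where course_id has no match in courses, the course columns become NULL. Walk through each enrollment:
  - enrollment 1 (Frank): course_id=4 -> matches Statistics
  - enrollment 2 (Iris): course_id=1 -> matches Linear Algebra
  - enrollment 3 (Bob): course_id=4 -> matches Statistics
  - enrollment 4 (Karen): course_id=2 -> matches Discrete Math
  - enrollment 5 (Alice): course_id=1 -> matches Linear Algebra
  - enrollment 6 (Pete): course_id=NULL, no match -> kept with NULL
  - enrollment 7 (Olivia): course_id=4 -> matches Statistics
  - enrollment 8 (Helen): course_id=1 -> matches Linear Algebra
All 8 rows appear; 1 has NULL course.

SQL:
SELECT a.student, b.title AS course
FROM enrollments a
LEFT JOIN courses b ON a.course_id = b.id

Result:
student | course        
--------+---------------
Frank   | Statistics    
Iris    | Linear Algebra
Bob     | Statistics    
Karen   | Discrete Math 
Alice   | Linear Algebra
Pete    | NULL          
Olivia  | Statistics    
Helen   | Linear Algebra


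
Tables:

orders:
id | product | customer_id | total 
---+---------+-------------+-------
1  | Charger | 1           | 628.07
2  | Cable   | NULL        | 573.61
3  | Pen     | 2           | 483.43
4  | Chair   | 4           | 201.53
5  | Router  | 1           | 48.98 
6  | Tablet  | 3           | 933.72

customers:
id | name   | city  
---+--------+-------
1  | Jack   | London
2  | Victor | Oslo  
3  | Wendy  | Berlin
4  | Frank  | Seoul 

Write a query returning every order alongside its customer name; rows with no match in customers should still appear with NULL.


LEFT JOIN keeps every row from orders (the left table); where customer_id has no match in customers, the customer columns become NULL. Walk through each order:
  - order 1 (Charger): customer_id=1 -> matches Jack
  - order 2 (Cable): customer_id=NULL, no match -> kept with NULL
  - order 3 (Pen): customer_id=2 -> matches Victor
  - order 4 (Chair): customer_id=4 -> matches Frank
  - order 5 (Router): customer_id=1 -> matches Jack
  - order 6 (Tablet): customer_id=3 -> matches Wendy
All 6 rows appear; 1 has NULL customer.

SQL:
SELECT a.product, b.name AS customer
FROM orders a
LEFT JOIN customers b ON a.customer_id = b.id

Result:
product | customer
--------+---------
Charger | Jack    
Cable   | NULL    
Pen     | Victor  
Chair   | Frank   
Router  | Jack    
Tablet  | Wendy   


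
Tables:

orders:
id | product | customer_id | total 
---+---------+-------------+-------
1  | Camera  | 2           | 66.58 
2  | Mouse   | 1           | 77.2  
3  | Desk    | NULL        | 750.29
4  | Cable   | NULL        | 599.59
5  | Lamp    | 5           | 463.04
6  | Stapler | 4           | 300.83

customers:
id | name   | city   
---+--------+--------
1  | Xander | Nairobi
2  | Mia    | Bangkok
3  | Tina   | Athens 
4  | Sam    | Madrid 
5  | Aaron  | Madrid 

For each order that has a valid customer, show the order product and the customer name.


INNER JOIN keeps only orders rows whose customer_id matches an id in customers. Walk through each order:
  - order 1 (Camera): customer_id=2 -> matches Mia
  - order 2 (Mouse): customer_id=1 -> matches Xander
  - order 3 (Desk): customer_id=NULL, no match -> dropped
  - order 4 (Cable): customer_id=NULL, no match -> dropped
  - order 5 (Lamp): customer_id=5 -> matches Aaron
  - order 6 (Stapler): customer_id=4 -> matches Sam
So 2 of 6 rows are dropped.

SQL:
SELECT a.product, b.name AS customer
FROM orders a
INNER JOIN customers b ON a.customer_id = b.id

Result:
product | customer
--------+---------
Camera  | Mia     
Mouse   | Xander  
Lamp    | Aaron   
Stapler | Sam     


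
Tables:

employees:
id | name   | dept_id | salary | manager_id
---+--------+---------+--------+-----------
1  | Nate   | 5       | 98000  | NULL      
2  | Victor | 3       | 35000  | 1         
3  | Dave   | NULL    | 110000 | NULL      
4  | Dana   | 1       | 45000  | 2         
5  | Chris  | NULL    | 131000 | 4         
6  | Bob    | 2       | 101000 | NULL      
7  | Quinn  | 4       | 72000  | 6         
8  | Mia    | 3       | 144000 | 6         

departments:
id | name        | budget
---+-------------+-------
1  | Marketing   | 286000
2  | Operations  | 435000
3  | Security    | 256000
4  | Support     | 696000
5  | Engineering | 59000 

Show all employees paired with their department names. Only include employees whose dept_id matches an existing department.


INNER JOIN keeps only employees rows whose dept_id matches an id in departments. Walk through each employee:
  - employee 1 (Nate): dept_id=5 -> matches Engineering
  - employee 2 (Victor): dept_id=3 -> matches Security
  - employee 3 (Dave): dept_id=NULL, no match -> dropped
  - employee 4 (Dana): dept_id=1 -> matches Marketing
  - employee 5 (Chris): dept_id=NULL, no match -> dropped
  - employee 6 (Bob): dept_id=2 -> matches Operations
  - employee 7 (Quinn): dept_id=4 -> matches Support
  - employee 8 (Mia): dept_id=3 -> matches Security
So 2 of 8 rows are dropped.

SQL:
SELECT a.name, b.name AS department
FROM employees a
INNER JOIN departments b ON a.dept_id = b.id

Result:
name   | department 
-------+------------
Nate   | Engineering
Victor | Security   
Dana   | Marketing  
Bob    | Operations 
Quinn  | Support    
Mia    | Security   


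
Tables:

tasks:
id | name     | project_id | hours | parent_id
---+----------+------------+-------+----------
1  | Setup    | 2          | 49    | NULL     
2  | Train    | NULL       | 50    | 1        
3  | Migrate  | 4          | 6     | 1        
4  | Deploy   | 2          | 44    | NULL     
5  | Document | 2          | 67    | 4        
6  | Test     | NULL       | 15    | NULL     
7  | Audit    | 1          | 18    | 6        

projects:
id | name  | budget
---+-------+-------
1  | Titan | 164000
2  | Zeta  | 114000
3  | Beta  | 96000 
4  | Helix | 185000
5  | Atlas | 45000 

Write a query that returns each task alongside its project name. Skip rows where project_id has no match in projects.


INNER JOIN keeps only tasks rows whose project_id matches an id in projects. Walk through each task:
  - task 1 (Setup): project_id=2 -> matches Zeta
  - task 2 (Train): project_id=NULL, no match -> dropped
  - task 3 (Migrate): project_id=4 -> matches Helix
  - task 4 (Deploy): project_id=2 -> matches Zeta
  - task 5 (Document): project_id=2 -> matches Zeta
  - task 6 (Test): project_id=NULL, no match -> dropped
  - task 7 (Audit): project_id=1 -> matches Titan
So 2 of 7 rows are dropped.

SQL:
SELECT a.name, b.name AS project
FROM tasks a
INNER JOIN projects b ON a.project_id = b.id

Result:
name     | project
---------+--------
Setup    | Zeta   
Migrate  | Helix  
Deploy   | Zeta   
Document | Zeta   
Audit    | Titan  


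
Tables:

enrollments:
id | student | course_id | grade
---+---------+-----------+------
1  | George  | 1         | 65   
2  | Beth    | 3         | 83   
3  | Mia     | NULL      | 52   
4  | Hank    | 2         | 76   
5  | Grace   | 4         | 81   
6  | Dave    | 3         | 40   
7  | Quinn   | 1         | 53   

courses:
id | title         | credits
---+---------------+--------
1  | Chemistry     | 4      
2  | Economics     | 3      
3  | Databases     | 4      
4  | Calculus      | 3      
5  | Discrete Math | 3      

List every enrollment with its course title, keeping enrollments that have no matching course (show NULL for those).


LEFT JOIN keeps every row from enrollments (the left table); where course_id has no match in courses, the course columns become NULL. Walk through each enrollment:
  - enrollment 1 (George): course_id=1 -> matches Chemistry
  - enrollment 2 (Beth): course_id=3 -> matches Databases
  - enrollment 3 (Mia): course_id=NULL, no match -> kept with NULL
  - enrollment 4 (Hank): course_id=2 -> matches Economics
  - enrollment 5 (Grace): course_id=4 -> matches Calculus
  - enrollment 6 (Dave): course_id=3 -> matches Databases
  - enrollment 7 (Quinn): course_id=1 -> matches Chemistry
All 7 rows appear; 1 has NULL course.

SQL:
SELECT a.student, b.title AS course
FROM enrollments a
LEFT JOIN courses b ON a.course_id = b.id

Result:
student | course   
--------+----------
George  | Chemistry
Beth    | Databases
Mia     | NULL     
Hank    | Economics
Grace   | Calculus 
Dave    | Databases
Quinn   | Chemistry


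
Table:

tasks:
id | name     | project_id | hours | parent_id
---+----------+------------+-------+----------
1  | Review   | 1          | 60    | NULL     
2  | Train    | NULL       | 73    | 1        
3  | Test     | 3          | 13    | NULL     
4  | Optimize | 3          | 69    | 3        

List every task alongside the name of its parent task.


This is a self-join: tasks is joined to a second copy of itself, matching each row's parent_id to another row's id. Use LEFT JOIN so rows with parent_id=NULL are kept.
  - task 1 (Review): parent_id=NULL -> NULL
  - task 2 (Train): parent_id=1 -> Review
  - task 3 (Test): parent_id=NULL -> NULL
  - task 4 (Optimize): parent_id=3 -> Test

SQL:
SELECT a.name AS item, b.name AS parent
FROM tasks a
LEFT JOIN tasks b ON a.parent_id = b.id

Result:
item     | parent
---------+-------
Review   | NULL  
Train    | Review
Test     | NULL  
Optimize | Test  


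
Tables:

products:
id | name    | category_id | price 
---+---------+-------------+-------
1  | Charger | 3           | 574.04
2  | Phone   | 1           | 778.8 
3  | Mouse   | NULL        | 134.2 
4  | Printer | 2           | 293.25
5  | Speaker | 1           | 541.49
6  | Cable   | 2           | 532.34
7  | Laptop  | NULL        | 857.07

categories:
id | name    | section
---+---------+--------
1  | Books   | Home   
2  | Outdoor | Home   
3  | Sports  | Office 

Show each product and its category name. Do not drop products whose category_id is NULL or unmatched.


LEFT JOIN keeps every row from products (the left table); where category_id has no match in categories, the category columns become NULL. Walk through each product:
  - product 1 (Charger): category_id=3 -> matches Sports
  - product 2 (Phone): category_id=1 -> matches Books
  - product 3 (Mouse): category_id=NULL, no match -> kept with NULL
  - product 4 (Printer): category_id=2 -> matches Outdoor
  - product 5 (Speaker): category_id=1 -> matches Books
  - product 6 (Cable): category_id=2 -> matches Outdoor
  - product 7 (Laptop): category_id=NULL, no match -> kept with NULL
All 7 rows appear; 2 have NULL category.

SQL:
SELECT a.name, b.name AS category
FROM products a
LEFT JOIN categories b ON a.category_id = b.id

Result:
name    | category
--------+---------
Charger | Sports  
Phone   | Books   
Mouse   | NULL    
Printer | Outdoor 
Speaker | Books   
Cable   | Outdoor 
Laptop  | NULL    
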